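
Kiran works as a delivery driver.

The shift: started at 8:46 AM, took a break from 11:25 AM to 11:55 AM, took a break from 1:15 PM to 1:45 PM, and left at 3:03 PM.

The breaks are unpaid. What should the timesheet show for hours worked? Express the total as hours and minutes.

The shift: 8:46 AM–3:03 PM = 6 h 17 min; less 60 min break → 5 h 17 min

5 h 17 min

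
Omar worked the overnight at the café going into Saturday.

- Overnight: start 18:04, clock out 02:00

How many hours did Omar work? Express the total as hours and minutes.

Overnight: 18:04 → midnight = 5 h 56 min; midnight → 02:00 = 2 h 0 min; span 7 h 56 min

7 h 56 min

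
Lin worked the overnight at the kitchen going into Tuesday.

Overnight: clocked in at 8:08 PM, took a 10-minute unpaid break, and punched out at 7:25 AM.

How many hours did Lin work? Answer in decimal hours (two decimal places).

11.12 hours

Overnight: 8:08 PM → midnight = 3 h 52 min; midnight → 7:25 AM = 7 h 25 min; span 11 h 17 min; less 10 min break → 11 h 7 min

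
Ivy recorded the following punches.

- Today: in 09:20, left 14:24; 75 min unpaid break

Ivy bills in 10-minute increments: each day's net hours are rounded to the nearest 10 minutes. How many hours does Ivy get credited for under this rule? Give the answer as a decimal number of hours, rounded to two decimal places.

3.83 hours

Today: 09:20–14:24 = 5 h 4 min − 75 min = 3 h 49 min → rounds to 3 h 50 min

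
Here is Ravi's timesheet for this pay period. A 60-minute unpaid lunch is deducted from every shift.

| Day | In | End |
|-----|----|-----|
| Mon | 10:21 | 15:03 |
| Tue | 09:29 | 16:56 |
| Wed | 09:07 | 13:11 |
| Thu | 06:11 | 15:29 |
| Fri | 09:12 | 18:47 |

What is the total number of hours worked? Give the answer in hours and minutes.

30 h 6 min

Mon: 10:21–15:03 = 4 h 42 min; less 60 min break → 3 h 42 min
Tue: 09:29–16:56 = 7 h 27 min; less 60 min break → 6 h 27 min
Wed: 09:07–13:11 = 4 h 4 min; less 60 min break → 3 h 4 min
Thu: 06:11–15:29 = 9 h 18 min; less 60 min break → 8 h 18 min
Fri: 09:12–18:47 = 9 h 35 min; less 60 min break → 8 h 35 min
Total: 3 h 42 min + 6 h 27 min + 3 h 4 min + 8 h 18 min + 8 h 35 min = 30 h 6 min.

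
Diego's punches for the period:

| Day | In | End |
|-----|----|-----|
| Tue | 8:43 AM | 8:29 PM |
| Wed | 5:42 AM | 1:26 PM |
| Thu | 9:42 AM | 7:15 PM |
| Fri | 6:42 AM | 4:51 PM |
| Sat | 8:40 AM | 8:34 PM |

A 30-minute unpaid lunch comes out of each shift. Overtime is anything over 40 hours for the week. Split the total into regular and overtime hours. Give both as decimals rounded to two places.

Regular 40.00 hours, overtime 8.60 hours

Tue: 8:43 AM–8:29 PM = 11 h 46 min; less 30 min break → 11 h 16 min
Wed: 5:42 AM–1:26 PM = 7 h 44 min; less 30 min break → 7 h 14 min
Thu: 9:42 AM–7:15 PM = 9 h 33 min; less 30 min break → 9 h 3 min
Fri: 6:42 AM–4:51 PM = 10 h 9 min; less 30 min break → 9 h 39 min
Sat: 8:40 AM–8:34 PM = 11 h 54 min; less 30 min break → 11 h 24 min
Total worked: 48 h 36 min = 48.60 h.
Threshold 40 h → overtime 8 h 36 min, regular 40 h 0 min.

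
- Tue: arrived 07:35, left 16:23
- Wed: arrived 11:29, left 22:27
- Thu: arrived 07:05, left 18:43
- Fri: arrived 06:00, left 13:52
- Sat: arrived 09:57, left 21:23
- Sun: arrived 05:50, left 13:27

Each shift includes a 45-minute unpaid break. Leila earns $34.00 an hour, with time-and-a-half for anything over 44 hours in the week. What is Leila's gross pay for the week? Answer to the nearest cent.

Tue: 07:35–16:23 = 8 h 48 min; less 45 min break → 8 h 3 min
Wed: 11:29–22:27 = 10 h 58 min; less 45 min break → 10 h 13 min
Thu: 07:05–18:43 = 11 h 38 min; less 45 min break → 10 h 53 min
Fri: 06:00–13:52 = 7 h 52 min; less 45 min break → 7 h 7 min
Sat: 09:57–21:23 = 11 h 26 min; less 45 min break → 10 h 41 min
Sun: 05:50–13:27 = 7 h 37 min; less 45 min break → 6 h 52 min
Total worked: 53 h 49 min = 3229 min.
Regular 44 h 0 min = 2640 min at $34.00/h; overtime 9 h 49 min = 589 min at $51.00/h.
Pay = (2640 × $34.00 + 589 × $51.00) ÷ 60 = $1996.65.

$1996.65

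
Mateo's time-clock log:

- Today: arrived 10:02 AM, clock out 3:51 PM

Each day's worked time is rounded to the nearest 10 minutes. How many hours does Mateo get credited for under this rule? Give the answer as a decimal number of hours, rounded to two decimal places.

5.83 hours

Today: 10:02 AM–3:51 PM = 5 h 49 min → rounds to 5 h 50 min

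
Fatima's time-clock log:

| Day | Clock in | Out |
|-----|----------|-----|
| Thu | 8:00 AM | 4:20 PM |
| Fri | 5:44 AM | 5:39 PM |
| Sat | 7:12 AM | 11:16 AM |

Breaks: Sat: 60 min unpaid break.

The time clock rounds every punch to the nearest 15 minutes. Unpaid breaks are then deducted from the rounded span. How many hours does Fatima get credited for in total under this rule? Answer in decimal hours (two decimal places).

23.25 hours

Thu: in 8:00 AM→8:00 AM, out 4:20 PM→4:15 PM; 8 h 15 min
Fri: in 5:44 AM→5:45 AM, out 5:39 PM→5:45 PM; 12 h 0 min
Sat: in 7:12 AM→7:15 AM, out 11:16 AM→11:15 AM; 4 h 0 min − 60 min = 3 h 0 min
Total credited: 23 h 15 min.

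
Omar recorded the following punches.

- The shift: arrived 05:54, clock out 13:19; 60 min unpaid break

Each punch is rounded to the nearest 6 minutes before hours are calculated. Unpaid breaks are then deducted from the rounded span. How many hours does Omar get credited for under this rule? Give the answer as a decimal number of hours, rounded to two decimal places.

6.40 hours

The shift: in 05:54→05:54, out 13:19→13:18; 7 h 24 min − 60 min = 6 h 24 min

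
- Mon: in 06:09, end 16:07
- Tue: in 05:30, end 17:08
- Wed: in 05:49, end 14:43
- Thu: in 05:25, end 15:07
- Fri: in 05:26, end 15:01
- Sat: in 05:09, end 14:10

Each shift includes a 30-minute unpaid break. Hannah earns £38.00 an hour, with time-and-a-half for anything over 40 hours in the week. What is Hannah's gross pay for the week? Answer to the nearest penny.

Mon: 06:09–16:07 = 9 h 58 min; less 30 min break → 9 h 28 min
Tue: 05:30–17:08 = 11 h 38 min; less 30 min break → 11 h 8 min
Wed: 05:49–14:43 = 8 h 54 min; less 30 min break → 8 h 24 min
Thu: 05:25–15:07 = 9 h 42 min; less 30 min break → 9 h 12 min
Fri: 05:26–15:01 = 9 h 35 min; less 30 min break → 9 h 5 min
Sat: 05:09–14:10 = 9 h 1 min; less 30 min break → 8 h 31 min
Total worked: 55 h 48 min = 3348 min.
Regular 40 h 0 min = 2400 min at £38.00/h; overtime 15 h 48 min = 948 min at £57.00/h.
Pay = (2400 × £38.00 + 948 × £57.00) ÷ 60 = £2420.60.

£2420.60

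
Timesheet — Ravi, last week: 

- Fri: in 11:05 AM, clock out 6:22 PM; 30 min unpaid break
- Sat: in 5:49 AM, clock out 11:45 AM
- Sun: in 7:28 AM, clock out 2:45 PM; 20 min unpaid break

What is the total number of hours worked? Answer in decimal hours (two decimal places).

19.67 hours

Fri: 11:05 AM–6:22 PM = 7 h 17 min; less 30 min break → 6 h 47 min
Sat: 5:49 AM–11:45 AM = 5 h 56 min
Sun: 7:28 AM–2:45 PM = 7 h 17 min; less 20 min break → 6 h 57 min
Total: 6 h 47 min + 5 h 56 min + 6 h 57 min = 19 h 40 min.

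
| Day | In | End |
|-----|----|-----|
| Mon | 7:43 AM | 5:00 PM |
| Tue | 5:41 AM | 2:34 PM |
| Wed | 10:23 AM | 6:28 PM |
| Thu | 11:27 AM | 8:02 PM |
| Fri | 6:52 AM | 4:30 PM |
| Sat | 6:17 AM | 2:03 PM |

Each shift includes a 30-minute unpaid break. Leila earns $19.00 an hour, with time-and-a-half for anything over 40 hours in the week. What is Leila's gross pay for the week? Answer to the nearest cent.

$1023.15

Mon: 7:43 AM–5:00 PM = 9 h 17 min; less 30 min break → 8 h 47 min
Tue: 5:41 AM–2:34 PM = 8 h 53 min; less 30 min break → 8 h 23 min
Wed: 10:23 AM–6:28 PM = 8 h 5 min; less 30 min break → 7 h 35 min
Thu: 11:27 AM–8:02 PM = 8 h 35 min; less 30 min break → 8 h 5 min
Fri: 6:52 AM–4:30 PM = 9 h 38 min; less 30 min break → 9 h 8 min
Sat: 6:17 AM–2:03 PM = 7 h 46 min; less 30 min break → 7 h 16 min
Total worked: 49 h 14 min = 2954 min.
Regular 40 h 0 min = 2400 min at $19.00/h; overtime 9 h 14 min = 554 min at $28.50/h.
Pay = (2400 × $19.00 + 554 × $28.50) ÷ 60 = $1023.15.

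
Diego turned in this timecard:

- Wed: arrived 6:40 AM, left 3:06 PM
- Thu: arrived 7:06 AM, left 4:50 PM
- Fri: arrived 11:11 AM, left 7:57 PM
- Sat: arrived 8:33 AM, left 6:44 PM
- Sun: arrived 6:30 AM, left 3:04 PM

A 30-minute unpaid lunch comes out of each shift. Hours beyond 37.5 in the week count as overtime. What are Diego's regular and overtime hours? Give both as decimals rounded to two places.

Regular 37.50 hours, overtime 5.68 hours

Wed: 6:40 AM–3:06 PM = 8 h 26 min; less 30 min break → 7 h 56 min
Thu: 7:06 AM–4:50 PM = 9 h 44 min; less 30 min break → 9 h 14 min
Fri: 11:11 AM–7:57 PM = 8 h 46 min; less 30 min break → 8 h 16 min
Sat: 8:33 AM–6:44 PM = 10 h 11 min; less 30 min break → 9 h 41 min
Sun: 6:30 AM–3:04 PM = 8 h 34 min; less 30 min break → 8 h 4 min
Total worked: 43 h 11 min = 43.18 h.
Threshold 37.5 h → overtime 5 h 41 min, regular 37 h 30 min.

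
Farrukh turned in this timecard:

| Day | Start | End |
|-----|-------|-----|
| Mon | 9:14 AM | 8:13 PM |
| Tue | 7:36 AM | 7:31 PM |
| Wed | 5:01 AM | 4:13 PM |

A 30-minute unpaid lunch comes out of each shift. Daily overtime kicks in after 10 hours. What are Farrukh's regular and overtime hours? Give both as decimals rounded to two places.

Regular 30.00 hours, overtime 2.60 hours

Mon: 9:14 AM–8:13 PM = 10 h 59 min; less 30 min break → 10 h 29 min
Tue: 7:36 AM–7:31 PM = 11 h 55 min; less 30 min break → 11 h 25 min
Wed: 5:01 AM–4:13 PM = 11 h 12 min; less 30 min break → 10 h 42 min
Mon reg 10 h 0 min / OT 0 h 29 min; Tue reg 10 h 0 min / OT 1 h 25 min; Wed reg 10 h 0 min / OT 0 h 42 min.
Totals: regular 30 h 0 min, overtime 2 h 36 min.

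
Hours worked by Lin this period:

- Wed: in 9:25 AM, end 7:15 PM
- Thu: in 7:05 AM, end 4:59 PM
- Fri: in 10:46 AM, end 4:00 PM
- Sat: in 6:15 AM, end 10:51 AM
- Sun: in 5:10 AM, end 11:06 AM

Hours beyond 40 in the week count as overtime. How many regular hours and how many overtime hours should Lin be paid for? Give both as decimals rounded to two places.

Wed: 9:25 AM–7:15 PM = 9 h 50 min
Thu: 7:05 AM–4:59 PM = 9 h 54 min
Fri: 10:46 AM–4:00 PM = 5 h 14 min
Sat: 6:15 AM–10:51 AM = 4 h 36 min
Sun: 5:10 AM–11:06 AM = 5 h 56 min
Total worked: 35 h 30 min = 35.50 h.
Threshold 40 h → overtime 0 h 0 min, regular 35 h 30 min.

Regular 35.50 hours, overtime 0.00 hours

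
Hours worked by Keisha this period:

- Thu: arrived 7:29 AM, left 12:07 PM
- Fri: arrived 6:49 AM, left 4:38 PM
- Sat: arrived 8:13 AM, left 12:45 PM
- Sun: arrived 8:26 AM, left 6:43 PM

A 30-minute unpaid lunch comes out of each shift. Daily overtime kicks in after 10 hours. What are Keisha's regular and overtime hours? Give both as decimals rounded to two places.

Thu: 7:29 AM–12:07 PM = 4 h 38 min; less 30 min break → 4 h 8 min
Fri: 6:49 AM–4:38 PM = 9 h 49 min; less 30 min break → 9 h 19 min
Sat: 8:13 AM–12:45 PM = 4 h 32 min; less 30 min break → 4 h 2 min
Sun: 8:26 AM–6:43 PM = 10 h 17 min; less 30 min break → 9 h 47 min
Thu reg 4 h 8 min / OT 0 h 0 min; Fri reg 9 h 19 min / OT 0 h 0 min; Sat reg 4 h 2 min / OT 0 h 0 min; Sun reg 9 h 47 min / OT 0 h 0 min.
Totals: regular 27 h 16 min, overtime 0 h 0 min.

Regular 27.27 hours, overtime 0.00 hours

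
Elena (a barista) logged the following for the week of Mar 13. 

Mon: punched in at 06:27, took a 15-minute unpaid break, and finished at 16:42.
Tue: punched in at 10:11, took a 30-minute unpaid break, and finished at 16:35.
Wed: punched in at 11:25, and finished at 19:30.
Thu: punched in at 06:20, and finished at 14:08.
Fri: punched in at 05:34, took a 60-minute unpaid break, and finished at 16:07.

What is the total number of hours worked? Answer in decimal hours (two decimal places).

41.33 hours

Mon: 06:27–16:42 = 10 h 15 min; less 15 min break → 10 h 0 min
Tue: 10:11–16:35 = 6 h 24 min; less 30 min break → 5 h 54 min
Wed: 11:25–19:30 = 8 h 5 min
Thu: 06:20–14:08 = 7 h 48 min
Fri: 05:34–16:07 = 10 h 33 min; less 60 min break → 9 h 33 min
Total: 10 h 0 min + 5 h 54 min + 8 h 5 min + 7 h 48 min + 9 h 33 min = 41 h 20 min.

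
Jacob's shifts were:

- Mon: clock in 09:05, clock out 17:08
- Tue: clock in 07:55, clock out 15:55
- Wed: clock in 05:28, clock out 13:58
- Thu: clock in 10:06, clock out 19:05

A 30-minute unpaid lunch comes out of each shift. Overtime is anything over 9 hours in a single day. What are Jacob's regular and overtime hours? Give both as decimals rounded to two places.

Regular 31.53 hours, overtime 0.00 hours

Mon: 09:05–17:08 = 8 h 3 min; less 30 min break → 7 h 33 min
Tue: 07:55–15:55 = 8 h 0 min; less 30 min break → 7 h 30 min
Wed: 05:28–13:58 = 8 h 30 min; less 30 min break → 8 h 0 min
Thu: 10:06–19:05 = 8 h 59 min; less 30 min break → 8 h 29 min
Mon reg 7 h 33 min / OT 0 h 0 min; Tue reg 7 h 30 min / OT 0 h 0 min; Wed reg 8 h 0 min / OT 0 h 0 min; Thu reg 8 h 29 min / OT 0 h 0 min.
Totals: regular 31 h 32 min, overtime 0 h 0 min.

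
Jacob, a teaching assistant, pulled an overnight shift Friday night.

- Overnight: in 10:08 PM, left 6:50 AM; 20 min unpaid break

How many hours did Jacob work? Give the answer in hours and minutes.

Overnight: 10:08 PM → midnight = 1 h 52 min; midnight → 6:50 AM = 6 h 50 min; span 8 h 42 min; less 20 min break → 8 h 22 min

8 h 22 min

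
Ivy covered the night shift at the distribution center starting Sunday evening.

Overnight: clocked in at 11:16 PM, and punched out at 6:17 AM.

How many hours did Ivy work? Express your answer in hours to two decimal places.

7.02 hours

Overnight: 11:16 PM → midnight = 0 h 44 min; midnight → 6:17 AM = 6 h 17 min; span 7 h 1 min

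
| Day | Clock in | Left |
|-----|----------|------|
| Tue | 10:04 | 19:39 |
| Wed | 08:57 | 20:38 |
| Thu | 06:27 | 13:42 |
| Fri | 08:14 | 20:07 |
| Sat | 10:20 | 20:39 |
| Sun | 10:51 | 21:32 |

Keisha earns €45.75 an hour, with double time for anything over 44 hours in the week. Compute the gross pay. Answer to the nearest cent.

Tue: 10:04–19:39 = 9 h 35 min
Wed: 08:57–20:38 = 11 h 41 min
Thu: 06:27–13:42 = 7 h 15 min
Fri: 08:14–20:07 = 11 h 53 min
Sat: 10:20–20:39 = 10 h 19 min
Sun: 10:51–21:32 = 10 h 41 min
Total worked: 61 h 24 min = 3684 min.
Regular 44 h 0 min = 2640 min at €45.75/h; overtime 17 h 24 min = 1044 min at €91.50/h.
Pay = (2640 × €45.75 + 1044 × €91.50) ÷ 60 = €3605.10.

€3605.10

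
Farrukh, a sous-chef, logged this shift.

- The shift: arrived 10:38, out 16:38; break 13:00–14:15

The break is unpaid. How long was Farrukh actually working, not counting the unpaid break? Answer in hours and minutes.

The shift: 10:38–16:38 = 6 h 0 min; less 75 min break → 4 h 45 min

4 h 45 min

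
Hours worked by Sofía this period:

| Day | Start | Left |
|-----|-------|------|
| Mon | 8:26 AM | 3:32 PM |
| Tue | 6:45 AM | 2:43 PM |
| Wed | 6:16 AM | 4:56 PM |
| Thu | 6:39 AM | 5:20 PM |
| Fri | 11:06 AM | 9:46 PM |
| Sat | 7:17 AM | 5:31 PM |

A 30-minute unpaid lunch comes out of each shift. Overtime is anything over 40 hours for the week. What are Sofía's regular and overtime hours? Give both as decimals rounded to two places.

Regular 40.00 hours, overtime 14.32 hours

Mon: 8:26 AM–3:32 PM = 7 h 6 min; less 30 min break → 6 h 36 min
Tue: 6:45 AM–2:43 PM = 7 h 58 min; less 30 min break → 7 h 28 min
Wed: 6:16 AM–4:56 PM = 10 h 40 min; less 30 min break → 10 h 10 min
Thu: 6:39 AM–5:20 PM = 10 h 41 min; less 30 min break → 10 h 11 min
Fri: 11:06 AM–9:46 PM = 10 h 40 min; less 30 min break → 10 h 10 min
Sat: 7:17 AM–5:31 PM = 10 h 14 min; less 30 min break → 9 h 44 min
Total worked: 54 h 19 min = 54.32 h.
Threshold 40 h → overtime 14 h 19 min, regular 40 h 0 min.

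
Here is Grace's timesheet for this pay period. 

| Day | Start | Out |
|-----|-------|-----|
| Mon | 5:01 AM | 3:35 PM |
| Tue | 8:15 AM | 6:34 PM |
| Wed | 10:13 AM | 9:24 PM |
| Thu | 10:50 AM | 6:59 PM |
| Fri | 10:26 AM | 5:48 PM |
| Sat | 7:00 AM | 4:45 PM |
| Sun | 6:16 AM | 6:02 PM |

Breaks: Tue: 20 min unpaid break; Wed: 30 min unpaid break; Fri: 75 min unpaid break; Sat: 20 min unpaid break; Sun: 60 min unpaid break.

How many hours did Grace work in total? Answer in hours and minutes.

65 h 41 min

Mon: 5:01 AM–3:35 PM = 10 h 34 min
Tue: 8:15 AM–6:34 PM = 10 h 19 min; less 20 min break → 9 h 59 min
Wed: 10:13 AM–9:24 PM = 11 h 11 min; less 30 min break → 10 h 41 min
Thu: 10:50 AM–6:59 PM = 8 h 9 min
Fri: 10:26 AM–5:48 PM = 7 h 22 min; less 75 min break → 6 h 7 min
Sat: 7:00 AM–4:45 PM = 9 h 45 min; less 20 min break → 9 h 25 min
Sun: 6:16 AM–6:02 PM = 11 h 46 min; less 60 min break → 10 h 46 min
Total: 10 h 34 min + 9 h 59 min + 10 h 41 min + 8 h 9 min + 6 h 7 min + 9 h 25 min + 10 h 46 min = 65 h 41 min.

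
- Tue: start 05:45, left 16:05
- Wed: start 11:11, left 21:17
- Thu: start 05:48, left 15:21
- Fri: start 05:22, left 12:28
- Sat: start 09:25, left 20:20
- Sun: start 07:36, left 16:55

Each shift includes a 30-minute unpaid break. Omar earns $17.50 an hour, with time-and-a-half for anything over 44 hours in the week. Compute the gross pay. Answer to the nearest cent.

$1040.81

Tue: 05:45–16:05 = 10 h 20 min; less 30 min break → 9 h 50 min
Wed: 11:11–21:17 = 10 h 6 min; less 30 min break → 9 h 36 min
Thu: 05:48–15:21 = 9 h 33 min; less 30 min break → 9 h 3 min
Fri: 05:22–12:28 = 7 h 6 min; less 30 min break → 6 h 36 min
Sat: 09:25–20:20 = 10 h 55 min; less 30 min break → 10 h 25 min
Sun: 07:36–16:55 = 9 h 19 min; less 30 min break → 8 h 49 min
Total worked: 54 h 19 min = 3259 min.
Regular 44 h 0 min = 2640 min at $17.50/h; overtime 10 h 19 min = 619 min at $26.25/h.
Pay = (2640 × $17.50 + 619 × $26.25) ÷ 60 = $1040.81.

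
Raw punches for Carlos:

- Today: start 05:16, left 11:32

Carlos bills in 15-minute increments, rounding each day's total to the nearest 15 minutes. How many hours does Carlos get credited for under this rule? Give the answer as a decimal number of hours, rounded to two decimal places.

Today: 05:16–11:32 = 6 h 16 min → rounds to 6 h 15 min

6.25 hours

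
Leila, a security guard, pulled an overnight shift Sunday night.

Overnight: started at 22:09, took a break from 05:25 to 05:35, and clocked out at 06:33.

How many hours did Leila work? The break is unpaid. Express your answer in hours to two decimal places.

8.23 hours

Overnight: 22:09 → midnight = 1 h 51 min; midnight → 06:33 = 6 h 33 min; span 8 h 24 min; less 10 min break → 8 h 14 min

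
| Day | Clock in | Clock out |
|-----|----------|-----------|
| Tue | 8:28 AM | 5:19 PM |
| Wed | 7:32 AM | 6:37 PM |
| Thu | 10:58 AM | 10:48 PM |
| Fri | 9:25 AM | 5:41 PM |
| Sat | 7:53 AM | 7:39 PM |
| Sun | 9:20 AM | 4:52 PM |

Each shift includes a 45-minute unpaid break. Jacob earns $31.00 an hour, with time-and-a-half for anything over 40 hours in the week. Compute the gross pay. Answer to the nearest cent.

$1929.75

Tue: 8:28 AM–5:19 PM = 8 h 51 min; less 45 min break → 8 h 6 min
Wed: 7:32 AM–6:37 PM = 11 h 5 min; less 45 min break → 10 h 20 min
Thu: 10:58 AM–10:48 PM = 11 h 50 min; less 45 min break → 11 h 5 min
Fri: 9:25 AM–5:41 PM = 8 h 16 min; less 45 min break → 7 h 31 min
Sat: 7:53 AM–7:39 PM = 11 h 46 min; less 45 min break → 11 h 1 min
Sun: 9:20 AM–4:52 PM = 7 h 32 min; less 45 min break → 6 h 47 min
Total worked: 54 h 50 min = 3290 min.
Regular 40 h 0 min = 2400 min at $31.00/h; overtime 14 h 50 min = 890 min at $46.50/h.
Pay = (2400 × $31.00 + 890 × $46.50) ÷ 60 = $1929.75.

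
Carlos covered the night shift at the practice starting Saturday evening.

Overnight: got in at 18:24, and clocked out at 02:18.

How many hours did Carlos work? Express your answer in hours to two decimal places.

Overnight: 18:24 → midnight = 5 h 36 min; midnight → 02:18 = 2 h 18 min; span 7 h 54 min

7.90 hours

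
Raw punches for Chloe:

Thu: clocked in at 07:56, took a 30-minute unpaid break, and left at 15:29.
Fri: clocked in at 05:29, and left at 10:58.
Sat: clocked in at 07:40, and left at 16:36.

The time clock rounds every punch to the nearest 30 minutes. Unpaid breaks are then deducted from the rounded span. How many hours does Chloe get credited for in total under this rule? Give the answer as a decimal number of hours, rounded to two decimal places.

Thu: in 07:56→08:00, out 15:29→15:30; 7 h 30 min − 30 min = 7 h 0 min
Fri: in 05:29→05:30, out 10:58→11:00; 5 h 30 min
Sat: in 07:40→07:30, out 16:36→16:30; 9 h 0 min
Total credited: 21 h 30 min.

21.50 hours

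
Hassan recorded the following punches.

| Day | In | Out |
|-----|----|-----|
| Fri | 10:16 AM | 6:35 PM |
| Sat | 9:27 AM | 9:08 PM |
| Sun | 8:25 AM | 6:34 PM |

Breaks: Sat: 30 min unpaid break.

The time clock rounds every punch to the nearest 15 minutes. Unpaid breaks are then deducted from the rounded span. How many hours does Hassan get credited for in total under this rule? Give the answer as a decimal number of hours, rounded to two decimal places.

29.50 hours

Fri: in 10:16 AM→10:15 AM, out 6:35 PM→6:30 PM; 8 h 15 min
Sat: in 9:27 AM→9:30 AM, out 9:08 PM→9:15 PM; 11 h 45 min − 30 min = 11 h 15 min
Sun: in 8:25 AM→8:30 AM, out 6:34 PM→6:30 PM; 10 h 0 min
Total credited: 29 h 30 min.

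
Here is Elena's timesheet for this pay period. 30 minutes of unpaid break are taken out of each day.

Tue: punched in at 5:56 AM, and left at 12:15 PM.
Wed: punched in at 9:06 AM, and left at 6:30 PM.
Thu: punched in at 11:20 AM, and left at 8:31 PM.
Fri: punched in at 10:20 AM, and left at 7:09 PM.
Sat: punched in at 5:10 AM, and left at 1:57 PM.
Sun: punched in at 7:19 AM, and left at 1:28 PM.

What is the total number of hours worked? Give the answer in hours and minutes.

Tue: 5:56 AM–12:15 PM = 6 h 19 min; less 30 min break → 5 h 49 min
Wed: 9:06 AM–6:30 PM = 9 h 24 min; less 30 min break → 8 h 54 min
Thu: 11:20 AM–8:31 PM = 9 h 11 min; less 30 min break → 8 h 41 min
Fri: 10:20 AM–7:09 PM = 8 h 49 min; less 30 min break → 8 h 19 min
Sat: 5:10 AM–1:57 PM = 8 h 47 min; less 30 min break → 8 h 17 min
Sun: 7:19 AM–1:28 PM = 6 h 9 min; less 30 min break → 5 h 39 min
Total: 5 h 49 min + 8 h 54 min + 8 h 41 min + 8 h 19 min + 8 h 17 min + 5 h 39 min = 45 h 39 min.

45 h 39 min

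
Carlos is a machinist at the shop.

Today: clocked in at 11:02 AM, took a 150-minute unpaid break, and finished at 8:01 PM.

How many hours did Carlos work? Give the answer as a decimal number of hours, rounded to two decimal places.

6.48 hours

Today: 11:02 AM–8:01 PM = 8 h 59 min; less 150 min break → 6 h 29 min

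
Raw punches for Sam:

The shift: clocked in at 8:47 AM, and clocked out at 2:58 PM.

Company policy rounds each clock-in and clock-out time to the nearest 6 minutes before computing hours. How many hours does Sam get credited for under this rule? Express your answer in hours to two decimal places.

The shift: in 8:47 AM→8:48 AM, out 2:58 PM→3:00 PM; 6 h 12 min

6.20 hours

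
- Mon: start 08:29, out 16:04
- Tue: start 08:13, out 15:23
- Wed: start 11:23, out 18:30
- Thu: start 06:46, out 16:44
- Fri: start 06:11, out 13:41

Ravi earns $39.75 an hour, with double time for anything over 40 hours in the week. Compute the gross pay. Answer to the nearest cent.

$1563.50

Mon: 08:29–16:04 = 7 h 35 min
Tue: 08:13–15:23 = 7 h 10 min
Wed: 11:23–18:30 = 7 h 7 min
Thu: 06:46–16:44 = 9 h 58 min
Fri: 06:11–13:41 = 7 h 30 min
Total worked: 39 h 20 min = 2360 min.
Regular 39 h 20 min = 2360 min at $39.75/h; overtime 0 h 0 min = 0 min at $79.50/h.
Pay = (2360 × $39.75 + 0 × $79.50) ÷ 60 = $1563.50.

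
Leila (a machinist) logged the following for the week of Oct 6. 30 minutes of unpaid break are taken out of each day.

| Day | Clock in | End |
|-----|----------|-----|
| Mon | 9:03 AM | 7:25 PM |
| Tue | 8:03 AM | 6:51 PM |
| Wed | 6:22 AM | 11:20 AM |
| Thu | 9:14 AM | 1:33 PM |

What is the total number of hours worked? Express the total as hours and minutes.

28 h 27 min

Mon: 9:03 AM–7:25 PM = 10 h 22 min; less 30 min break → 9 h 52 min
Tue: 8:03 AM–6:51 PM = 10 h 48 min; less 30 min break → 10 h 18 min
Wed: 6:22 AM–11:20 AM = 4 h 58 min; less 30 min break → 4 h 28 min
Thu: 9:14 AM–1:33 PM = 4 h 19 min; less 30 min break → 3 h 49 min
Total: 9 h 52 min + 10 h 18 min + 4 h 28 min + 3 h 49 min = 28 h 27 min.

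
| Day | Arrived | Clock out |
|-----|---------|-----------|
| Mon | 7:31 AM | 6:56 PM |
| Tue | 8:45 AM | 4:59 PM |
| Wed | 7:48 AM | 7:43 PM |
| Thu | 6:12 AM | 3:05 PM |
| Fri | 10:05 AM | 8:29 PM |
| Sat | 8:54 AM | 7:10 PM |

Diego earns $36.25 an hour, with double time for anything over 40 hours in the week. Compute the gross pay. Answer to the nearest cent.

$2980.96

Mon: 7:31 AM–6:56 PM = 11 h 25 min
Tue: 8:45 AM–4:59 PM = 8 h 14 min
Wed: 7:48 AM–7:43 PM = 11 h 55 min
Thu: 6:12 AM–3:05 PM = 8 h 53 min
Fri: 10:05 AM–8:29 PM = 10 h 24 min
Sat: 8:54 AM–7:10 PM = 10 h 16 min
Total worked: 61 h 7 min = 3667 min.
Regular 40 h 0 min = 2400 min at $36.25/h; overtime 21 h 7 min = 1267 min at $72.50/h.
Pay = (2400 × $36.25 + 1267 × $72.50) ÷ 60 = $2980.96.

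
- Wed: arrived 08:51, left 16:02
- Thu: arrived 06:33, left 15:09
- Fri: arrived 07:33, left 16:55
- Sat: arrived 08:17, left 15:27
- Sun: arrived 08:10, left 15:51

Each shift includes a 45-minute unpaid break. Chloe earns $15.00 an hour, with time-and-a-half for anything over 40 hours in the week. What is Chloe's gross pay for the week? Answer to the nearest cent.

Wed: 08:51–16:02 = 7 h 11 min; less 45 min break → 6 h 26 min
Thu: 06:33–15:09 = 8 h 36 min; less 45 min break → 7 h 51 min
Fri: 07:33–16:55 = 9 h 22 min; less 45 min break → 8 h 37 min
Sat: 08:17–15:27 = 7 h 10 min; less 45 min break → 6 h 25 min
Sun: 08:10–15:51 = 7 h 41 min; less 45 min break → 6 h 56 min
Total worked: 36 h 15 min = 2175 min.
Regular 36 h 15 min = 2175 min at $15.00/h; overtime 0 h 0 min = 0 min at $22.50/h.
Pay = (2175 × $15.00 + 0 × $22.50) ÷ 60 = $543.75.

$543.75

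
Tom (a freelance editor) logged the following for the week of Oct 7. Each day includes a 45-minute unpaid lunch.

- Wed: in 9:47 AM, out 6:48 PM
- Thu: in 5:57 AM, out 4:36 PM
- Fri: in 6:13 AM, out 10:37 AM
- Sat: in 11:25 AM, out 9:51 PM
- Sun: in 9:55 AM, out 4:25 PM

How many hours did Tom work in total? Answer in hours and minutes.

Wed: 9:47 AM–6:48 PM = 9 h 1 min; less 45 min break → 8 h 16 min
Thu: 5:57 AM–4:36 PM = 10 h 39 min; less 45 min break → 9 h 54 min
Fri: 6:13 AM–10:37 AM = 4 h 24 min; less 45 min break → 3 h 39 min
Sat: 11:25 AM–9:51 PM = 10 h 26 min; less 45 min break → 9 h 41 min
Sun: 9:55 AM–4:25 PM = 6 h 30 min; less 45 min break → 5 h 45 min
Total: 8 h 16 min + 9 h 54 min + 3 h 39 min + 9 h 41 min + 5 h 45 min = 37 h 15 min.

37 h 15 min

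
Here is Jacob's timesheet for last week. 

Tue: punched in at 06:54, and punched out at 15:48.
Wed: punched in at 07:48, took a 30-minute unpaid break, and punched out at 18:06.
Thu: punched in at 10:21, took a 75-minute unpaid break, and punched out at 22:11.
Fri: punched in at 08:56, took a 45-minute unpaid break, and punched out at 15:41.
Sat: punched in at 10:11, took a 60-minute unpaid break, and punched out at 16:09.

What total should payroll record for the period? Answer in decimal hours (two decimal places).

Tue: 06:54–15:48 = 8 h 54 min
Wed: 07:48–18:06 = 10 h 18 min; less 30 min break → 9 h 48 min
Thu: 10:21–22:11 = 11 h 50 min; less 75 min break → 10 h 35 min
Fri: 08:56–15:41 = 6 h 45 min; less 45 min break → 6 h 0 min
Sat: 10:11–16:09 = 5 h 58 min; less 60 min break → 4 h 58 min
Total: 8 h 54 min + 9 h 48 min + 10 h 35 min + 6 h 0 min + 4 h 58 min = 40 h 15 min.

40.25 hours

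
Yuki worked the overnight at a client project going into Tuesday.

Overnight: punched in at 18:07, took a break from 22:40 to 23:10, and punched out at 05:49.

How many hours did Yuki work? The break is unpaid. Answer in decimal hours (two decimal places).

Overnight: 18:07 → midnight = 5 h 53 min; midnight → 05:49 = 5 h 49 min; span 11 h 42 min; less 30 min break → 11 h 12 min

11.20 hours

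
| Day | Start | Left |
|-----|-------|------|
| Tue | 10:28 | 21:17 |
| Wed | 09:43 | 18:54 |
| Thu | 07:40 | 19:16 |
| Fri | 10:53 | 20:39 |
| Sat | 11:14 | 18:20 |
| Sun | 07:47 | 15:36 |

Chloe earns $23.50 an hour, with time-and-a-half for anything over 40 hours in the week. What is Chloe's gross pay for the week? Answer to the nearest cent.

$1513.99

Tue: 10:28–21:17 = 10 h 49 min
Wed: 09:43–18:54 = 9 h 11 min
Thu: 07:40–19:16 = 11 h 36 min
Fri: 10:53–20:39 = 9 h 46 min
Sat: 11:14–18:20 = 7 h 6 min
Sun: 07:47–15:36 = 7 h 49 min
Total worked: 56 h 17 min = 3377 min.
Regular 40 h 0 min = 2400 min at $23.50/h; overtime 16 h 17 min = 977 min at $35.25/h.
Pay = (2400 × $23.50 + 977 × $35.25) ÷ 60 = $1513.99.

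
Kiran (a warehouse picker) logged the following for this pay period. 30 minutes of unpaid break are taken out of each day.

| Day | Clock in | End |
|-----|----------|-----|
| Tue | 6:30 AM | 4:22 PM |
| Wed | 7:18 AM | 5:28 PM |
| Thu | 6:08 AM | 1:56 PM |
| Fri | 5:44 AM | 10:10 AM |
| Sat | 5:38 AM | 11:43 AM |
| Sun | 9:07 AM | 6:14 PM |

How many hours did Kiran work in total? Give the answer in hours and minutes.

44 h 28 min

Tue: 6:30 AM–4:22 PM = 9 h 52 min; less 30 min break → 9 h 22 min
Wed: 7:18 AM–5:28 PM = 10 h 10 min; less 30 min break → 9 h 40 min
Thu: 6:08 AM–1:56 PM = 7 h 48 min; less 30 min break → 7 h 18 min
Fri: 5:44 AM–10:10 AM = 4 h 26 min; less 30 min break → 3 h 56 min
Sat: 5:38 AM–11:43 AM = 6 h 5 min; less 30 min break → 5 h 35 min
Sun: 9:07 AM–6:14 PM = 9 h 7 min; less 30 min break → 8 h 37 min
Total: 9 h 22 min + 9 h 40 min + 7 h 18 min + 3 h 56 min + 5 h 35 min + 8 h 37 min = 44 h 28 min.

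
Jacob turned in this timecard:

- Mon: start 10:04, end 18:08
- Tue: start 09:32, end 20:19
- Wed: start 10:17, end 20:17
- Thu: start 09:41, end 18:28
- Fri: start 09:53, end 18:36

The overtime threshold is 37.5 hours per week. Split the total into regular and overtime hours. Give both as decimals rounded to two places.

Regular 37.50 hours, overtime 8.85 hours

Mon: 10:04–18:08 = 8 h 4 min
Tue: 09:32–20:19 = 10 h 47 min
Wed: 10:17–20:17 = 10 h 0 min
Thu: 09:41–18:28 = 8 h 47 min
Fri: 09:53–18:36 = 8 h 43 min
Total worked: 46 h 21 min = 46.35 h.
Threshold 37.5 h → overtime 8 h 51 min, regular 37 h 30 min.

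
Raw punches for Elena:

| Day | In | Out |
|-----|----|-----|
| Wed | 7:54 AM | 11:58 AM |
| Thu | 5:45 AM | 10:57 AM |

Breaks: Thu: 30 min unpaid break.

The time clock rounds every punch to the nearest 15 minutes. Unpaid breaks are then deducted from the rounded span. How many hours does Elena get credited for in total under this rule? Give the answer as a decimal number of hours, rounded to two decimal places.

Wed: in 7:54 AM→8:00 AM, out 11:58 AM→12:00 PM; 4 h 0 min
Thu: in 5:45 AM→5:45 AM, out 10:57 AM→11:00 AM; 5 h 15 min − 30 min = 4 h 45 min
Total credited: 8 h 45 min.

8.75 hours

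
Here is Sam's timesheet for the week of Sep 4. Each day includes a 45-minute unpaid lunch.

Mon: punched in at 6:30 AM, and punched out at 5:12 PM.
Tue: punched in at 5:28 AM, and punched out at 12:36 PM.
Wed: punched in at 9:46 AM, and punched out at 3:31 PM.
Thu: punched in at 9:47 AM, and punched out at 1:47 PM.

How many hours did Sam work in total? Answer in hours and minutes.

Mon: 6:30 AM–5:12 PM = 10 h 42 min; less 45 min break → 9 h 57 min
Tue: 5:28 AM–12:36 PM = 7 h 8 min; less 45 min break → 6 h 23 min
Wed: 9:46 AM–3:31 PM = 5 h 45 min; less 45 min break → 5 h 0 min
Thu: 9:47 AM–1:47 PM = 4 h 0 min; less 45 min break → 3 h 15 min
Total: 9 h 57 min + 6 h 23 min + 5 h 0 min + 3 h 15 min = 24 h 35 min.

24 h 35 min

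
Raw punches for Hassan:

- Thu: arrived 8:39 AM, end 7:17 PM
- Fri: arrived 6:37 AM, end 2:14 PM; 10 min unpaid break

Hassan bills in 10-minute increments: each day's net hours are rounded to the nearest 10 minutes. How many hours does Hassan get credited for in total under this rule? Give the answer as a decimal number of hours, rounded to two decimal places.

Thu: 8:39 AM–7:17 PM = 10 h 38 min → rounds to 10 h 40 min
Fri: 6:37 AM–2:14 PM = 7 h 37 min − 10 min = 7 h 27 min → rounds to 7 h 30 min
Total credited: 18 h 10 min.

18.17 hours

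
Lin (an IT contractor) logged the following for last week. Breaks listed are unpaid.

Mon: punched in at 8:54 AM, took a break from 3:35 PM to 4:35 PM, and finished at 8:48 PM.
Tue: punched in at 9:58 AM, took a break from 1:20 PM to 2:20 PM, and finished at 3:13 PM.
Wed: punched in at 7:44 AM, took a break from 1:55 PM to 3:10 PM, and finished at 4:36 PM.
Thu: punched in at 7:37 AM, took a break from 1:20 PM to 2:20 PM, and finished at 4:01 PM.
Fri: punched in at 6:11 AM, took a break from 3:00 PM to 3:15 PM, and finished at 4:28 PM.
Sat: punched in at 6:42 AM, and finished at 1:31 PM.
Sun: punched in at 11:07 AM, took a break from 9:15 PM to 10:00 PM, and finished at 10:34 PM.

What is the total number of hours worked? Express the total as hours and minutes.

57 h 43 min

Mon: 8:54 AM–8:48 PM = 11 h 54 min; less 60 min break → 10 h 54 min
Tue: 9:58 AM–3:13 PM = 5 h 15 min; less 60 min break → 4 h 15 min
Wed: 7:44 AM–4:36 PM = 8 h 52 min; less 75 min break → 7 h 37 min
Thu: 7:37 AM–4:01 PM = 8 h 24 min; less 60 min break → 7 h 24 min
Fri: 6:11 AM–4:28 PM = 10 h 17 min; less 15 min break → 10 h 2 min
Sat: 6:42 AM–1:31 PM = 6 h 49 min
Sun: 11:07 AM–10:34 PM = 11 h 27 min; less 45 min break → 10 h 42 min
Total: 10 h 54 min + 4 h 15 min + 7 h 37 min + 7 h 24 min + 10 h 2 min + 6 h 49 min + 10 h 42 min = 57 h 43 min.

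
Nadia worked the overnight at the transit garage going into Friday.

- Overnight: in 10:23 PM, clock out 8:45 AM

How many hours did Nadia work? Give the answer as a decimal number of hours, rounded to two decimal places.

10.37 hours

Overnight: 10:23 PM → midnight = 1 h 37 min; midnight → 8:45 AM = 8 h 45 min; span 10 h 22 min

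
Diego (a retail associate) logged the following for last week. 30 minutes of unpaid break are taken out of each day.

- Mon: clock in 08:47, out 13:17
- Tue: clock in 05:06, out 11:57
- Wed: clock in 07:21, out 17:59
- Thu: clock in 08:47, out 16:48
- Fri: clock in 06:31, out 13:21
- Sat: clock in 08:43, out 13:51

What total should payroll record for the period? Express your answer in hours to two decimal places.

Mon: 08:47–13:17 = 4 h 30 min; less 30 min break → 4 h 0 min
Tue: 05:06–11:57 = 6 h 51 min; less 30 min break → 6 h 21 min
Wed: 07:21–17:59 = 10 h 38 min; less 30 min break → 10 h 8 min
Thu: 08:47–16:48 = 8 h 1 min; less 30 min break → 7 h 31 min
Fri: 06:31–13:21 = 6 h 50 min; less 30 min break → 6 h 20 min
Sat: 08:43–13:51 = 5 h 8 min; less 30 min break → 4 h 38 min
Total: 4 h 0 min + 6 h 21 min + 10 h 8 min + 7 h 31 min + 6 h 20 min + 4 h 38 min = 38 h 58 min.

38.97 hours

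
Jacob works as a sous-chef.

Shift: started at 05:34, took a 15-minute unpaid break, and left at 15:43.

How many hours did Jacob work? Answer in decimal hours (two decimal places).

9.90 hours

Shift: 05:34–15:43 = 10 h 9 min; less 15 min break → 9 h 54 min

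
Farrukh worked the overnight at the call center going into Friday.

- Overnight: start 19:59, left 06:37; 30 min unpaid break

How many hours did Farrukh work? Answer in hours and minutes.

10 h 8 min

Overnight: 19:59 → midnight = 4 h 1 min; midnight → 06:37 = 6 h 37 min; span 10 h 38 min; less 30 min break → 10 h 8 min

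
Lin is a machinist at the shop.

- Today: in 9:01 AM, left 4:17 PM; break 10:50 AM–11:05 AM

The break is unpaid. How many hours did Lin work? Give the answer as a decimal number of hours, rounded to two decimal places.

Today: 9:01 AM–4:17 PM = 7 h 16 min; less 15 min break → 7 h 1 min

7.02 hours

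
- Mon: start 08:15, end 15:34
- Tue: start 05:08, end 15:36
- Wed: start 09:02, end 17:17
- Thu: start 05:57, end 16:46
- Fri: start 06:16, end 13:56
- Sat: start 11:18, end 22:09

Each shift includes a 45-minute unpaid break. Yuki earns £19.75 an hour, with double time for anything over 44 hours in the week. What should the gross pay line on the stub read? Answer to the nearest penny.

Mon: 08:15–15:34 = 7 h 19 min; less 45 min break → 6 h 34 min
Tue: 05:08–15:36 = 10 h 28 min; less 45 min break → 9 h 43 min
Wed: 09:02–17:17 = 8 h 15 min; less 45 min break → 7 h 30 min
Thu: 05:57–16:46 = 10 h 49 min; less 45 min break → 10 h 4 min
Fri: 06:16–13:56 = 7 h 40 min; less 45 min break → 6 h 55 min
Sat: 11:18–22:09 = 10 h 51 min; less 45 min break → 10 h 6 min
Total worked: 50 h 52 min = 3052 min.
Regular 44 h 0 min = 2640 min at £19.75/h; overtime 6 h 52 min = 412 min at £39.50/h.
Pay = (2640 × £19.75 + 412 × £39.50) ÷ 60 = £1140.23.

£1140.23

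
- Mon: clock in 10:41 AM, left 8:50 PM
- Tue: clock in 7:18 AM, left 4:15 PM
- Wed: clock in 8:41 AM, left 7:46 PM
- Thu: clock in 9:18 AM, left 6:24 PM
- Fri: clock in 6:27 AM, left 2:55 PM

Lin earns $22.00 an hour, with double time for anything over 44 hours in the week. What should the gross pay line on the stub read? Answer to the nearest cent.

Mon: 10:41 AM–8:50 PM = 10 h 9 min
Tue: 7:18 AM–4:15 PM = 8 h 57 min
Wed: 8:41 AM–7:46 PM = 11 h 5 min
Thu: 9:18 AM–6:24 PM = 9 h 6 min
Fri: 6:27 AM–2:55 PM = 8 h 28 min
Total worked: 47 h 45 min = 2865 min.
Regular 44 h 0 min = 2640 min at $22.00/h; overtime 3 h 45 min = 225 min at $44.00/h.
Pay = (2640 × $22.00 + 225 × $44.00) ÷ 60 = $1133.00.

$1133.00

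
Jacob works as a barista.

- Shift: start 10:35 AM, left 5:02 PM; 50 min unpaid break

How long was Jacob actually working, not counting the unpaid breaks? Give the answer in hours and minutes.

5 h 37 min

Shift: 10:35 AM–5:02 PM = 6 h 27 min; less 50 min break → 5 h 37 min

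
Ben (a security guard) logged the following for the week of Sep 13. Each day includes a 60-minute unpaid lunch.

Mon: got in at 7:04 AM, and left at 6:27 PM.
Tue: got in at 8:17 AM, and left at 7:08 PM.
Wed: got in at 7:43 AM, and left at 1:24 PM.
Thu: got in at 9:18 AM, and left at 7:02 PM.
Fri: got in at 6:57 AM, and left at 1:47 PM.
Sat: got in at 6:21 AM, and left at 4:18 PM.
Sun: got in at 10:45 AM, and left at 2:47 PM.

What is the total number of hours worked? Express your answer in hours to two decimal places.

Mon: 7:04 AM–6:27 PM = 11 h 23 min; less 60 min break → 10 h 23 min
Tue: 8:17 AM–7:08 PM = 10 h 51 min; less 60 min break → 9 h 51 min
Wed: 7:43 AM–1:24 PM = 5 h 41 min; less 60 min break → 4 h 41 min
Thu: 9:18 AM–7:02 PM = 9 h 44 min; less 60 min break → 8 h 44 min
Fri: 6:57 AM–1:47 PM = 6 h 50 min; less 60 min break → 5 h 50 min
Sat: 6:21 AM–4:18 PM = 9 h 57 min; less 60 min break → 8 h 57 min
Sun: 10:45 AM–2:47 PM = 4 h 2 min; less 60 min break → 3 h 2 min
Total: 10 h 23 min + 9 h 51 min + 4 h 41 min + 8 h 44 min + 5 h 50 min + 8 h 57 min + 3 h 2 min = 51 h 28 min.

51.47 hours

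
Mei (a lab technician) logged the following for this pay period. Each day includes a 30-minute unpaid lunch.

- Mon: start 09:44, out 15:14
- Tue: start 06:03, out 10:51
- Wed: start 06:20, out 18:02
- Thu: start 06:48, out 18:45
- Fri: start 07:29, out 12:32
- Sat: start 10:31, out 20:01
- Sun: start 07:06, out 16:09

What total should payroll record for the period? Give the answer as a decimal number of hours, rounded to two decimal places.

Mon: 09:44–15:14 = 5 h 30 min; less 30 min break → 5 h 0 min
Tue: 06:03–10:51 = 4 h 48 min; less 30 min break → 4 h 18 min
Wed: 06:20–18:02 = 11 h 42 min; less 30 min break → 11 h 12 min
Thu: 06:48–18:45 = 11 h 57 min; less 30 min break → 11 h 27 min
Fri: 07:29–12:32 = 5 h 3 min; less 30 min break → 4 h 33 min
Sat: 10:31–20:01 = 9 h 30 min; less 30 min break → 9 h 0 min
Sun: 07:06–16:09 = 9 h 3 min; less 30 min break → 8 h 33 min
Total: 5 h 0 min + 4 h 18 min + 11 h 12 min + 11 h 27 min + 4 h 33 min + 9 h 0 min + 8 h 33 min = 54 h 3 min.

54.05 hours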